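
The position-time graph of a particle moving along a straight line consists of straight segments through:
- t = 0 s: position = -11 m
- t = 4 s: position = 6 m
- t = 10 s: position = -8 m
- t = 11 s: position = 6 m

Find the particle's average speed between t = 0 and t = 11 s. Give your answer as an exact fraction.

45/11 m/s

Average speed = (total path length)/(elapsed time); on a piecewise-linear x-t graph the path length is Σ|Δx|.
0–4 s: |Δx| = |6 − -11| = 17 m
4–10 s: |Δx| = |-8 − 6| = 14 m
10–11 s: |Δx| = |6 − -8| = 14 m
Total path = 45 m; average speed = 45/11 = 45/11 m/s.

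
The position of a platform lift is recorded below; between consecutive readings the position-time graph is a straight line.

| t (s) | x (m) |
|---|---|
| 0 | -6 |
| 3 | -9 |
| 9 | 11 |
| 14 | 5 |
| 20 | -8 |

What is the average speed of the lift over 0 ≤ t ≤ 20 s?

Average speed = (total path length)/(elapsed time); on a piecewise-linear x-t graph the path length is Σ|Δx|.
0–3 s: |Δx| = |-9 − -6| = 3 m
3–9 s: |Δx| = |11 − -9| = 20 m
9–14 s: |Δx| = |5 − 11| = 6 m
14–20 s: |Δx| = |-8 − 5| = 13 m
Total path = 42 m; average speed = 42/20 = 2.1 m/s.

2.1 m/s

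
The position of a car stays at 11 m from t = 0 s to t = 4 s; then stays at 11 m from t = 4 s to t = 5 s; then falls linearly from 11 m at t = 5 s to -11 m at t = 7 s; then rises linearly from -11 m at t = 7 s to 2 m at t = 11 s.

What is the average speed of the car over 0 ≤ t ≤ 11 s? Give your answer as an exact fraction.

Average speed = (total path length)/(elapsed time); on a piecewise-linear x-t graph the path length is Σ|Δx|.
0–4 s: |Δx| = |11 − 11| = 0 m
4–5 s: |Δx| = |11 − 11| = 0 m
5–7 s: |Δx| = |-11 − 11| = 22 m
7–11 s: |Δx| = |2 − -11| = 13 m
Total path = 35 m; average speed = 35/11 = 35/11 m/s.

35/11 m/s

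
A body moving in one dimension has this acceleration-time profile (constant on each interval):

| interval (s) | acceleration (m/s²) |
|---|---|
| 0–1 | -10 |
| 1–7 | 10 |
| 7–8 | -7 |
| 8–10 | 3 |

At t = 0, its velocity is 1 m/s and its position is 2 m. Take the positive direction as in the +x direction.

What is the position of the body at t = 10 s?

On each constant-a segment, Δv = aΔt and Δx = v₀Δt + ½aΔt²; chain segment to segment.
0–1 s: v starts 1 m/s; Δx = 1·1 + ½·-10·1² = -4 m; v ends -9 m/s.
1–7 s: v starts -9 m/s; Δx = -9·6 + ½·10·6² = 126 m; v ends 51 m/s.
7–8 s: v starts 51 m/s; Δx = 51·1 + ½·-7·1² = 47.5 m; v ends 44 m/s.
8–10 s: v starts 44 m/s; Δx = 44·2 + ½·3·2² = 94 m; v ends 50 m/s.
x(10) = 2 + Σ Δx = 265.5 m.

265.5 m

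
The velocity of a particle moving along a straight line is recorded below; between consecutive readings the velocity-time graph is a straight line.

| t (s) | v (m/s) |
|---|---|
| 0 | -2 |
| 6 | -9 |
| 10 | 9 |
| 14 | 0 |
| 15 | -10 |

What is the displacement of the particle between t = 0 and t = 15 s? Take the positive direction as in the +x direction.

-20 m

Net displacement equals the area under the velocity-time graph (areas below the axis count negative).
0–6 s: ½(-2 + -9)(6) = -33 m
6–10 s: ½(-9 + 9)(4) = 0 m
10–14 s: ½(9 + 0)(4) = 18 m
14–15 s: ½(0 + -10)(1) = -5 m
Net displacement = -20 m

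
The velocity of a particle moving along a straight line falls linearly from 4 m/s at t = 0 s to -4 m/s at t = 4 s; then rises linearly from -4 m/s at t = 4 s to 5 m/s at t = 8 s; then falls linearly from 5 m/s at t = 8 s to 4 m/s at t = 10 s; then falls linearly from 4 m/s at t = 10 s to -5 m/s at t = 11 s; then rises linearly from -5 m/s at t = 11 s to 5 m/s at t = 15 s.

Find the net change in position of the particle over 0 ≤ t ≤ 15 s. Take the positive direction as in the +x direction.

Displacement is the signed area under the v-t curve.
0–4 s: ½(4 + -4)(4) = 0 m
4–8 s: ½(-4 + 5)(4) = 2 m
8–10 s: ½(5 + 4)(2) = 9 m
10–11 s: ½(4 + -5)(1) = -0.5 m
11–15 s: ½(-5 + 5)(4) = 0 m
Net displacement = 10.5 m

10.5 m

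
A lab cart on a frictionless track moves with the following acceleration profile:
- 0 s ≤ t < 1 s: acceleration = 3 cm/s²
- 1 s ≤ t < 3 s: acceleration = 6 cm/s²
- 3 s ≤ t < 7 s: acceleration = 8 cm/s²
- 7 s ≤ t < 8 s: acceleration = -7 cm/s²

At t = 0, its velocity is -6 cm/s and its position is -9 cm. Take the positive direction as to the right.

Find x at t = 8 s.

130 cm

On each constant-a segment, Δv = aΔt and Δx = v₀Δt + ½aΔt²; chain segment to segment.
0–1 s: v starts -6 cm/s; Δx = -6·1 + ½·3·1² = -4.5 cm; v ends -3 cm/s.
1–3 s: v starts -3 cm/s; Δx = -3·2 + ½·6·2² = 6 cm; v ends 9 cm/s.
3–7 s: v starts 9 cm/s; Δx = 9·4 + ½·8·4² = 100 cm; v ends 41 cm/s.
7–8 s: v starts 41 cm/s; Δx = 41·1 + ½·-7·1² = 37.5 cm; v ends 34 cm/s.
x(8) = -9 + Σ Δx = 130 cm.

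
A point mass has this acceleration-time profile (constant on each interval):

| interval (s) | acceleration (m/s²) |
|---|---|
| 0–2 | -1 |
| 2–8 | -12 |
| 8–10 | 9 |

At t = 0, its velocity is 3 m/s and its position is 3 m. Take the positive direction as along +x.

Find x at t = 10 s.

-327 m

On each constant-a segment, Δv = aΔt and Δx = v₀Δt + ½aΔt²; chain segment to segment.
0–2 s: v starts 3 m/s; Δx = 3·2 + ½·-1·2² = 4 m; v ends 1 m/s.
2–8 s: v starts 1 m/s; Δx = 1·6 + ½·-12·6² = -210 m; v ends -71 m/s.
8–10 s: v starts -71 m/s; Δx = -71·2 + ½·9·2² = -124 m; v ends -53 m/s.
x(10) = 3 + Σ Δx = -327 m.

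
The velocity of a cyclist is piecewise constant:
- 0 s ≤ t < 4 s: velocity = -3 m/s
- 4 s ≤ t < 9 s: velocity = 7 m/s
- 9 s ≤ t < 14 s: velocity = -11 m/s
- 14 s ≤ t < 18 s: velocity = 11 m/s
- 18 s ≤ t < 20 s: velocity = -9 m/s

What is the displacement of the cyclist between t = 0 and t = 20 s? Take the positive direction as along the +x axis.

-6 m

Net displacement equals the area under the velocity-time graph (areas below the axis count negative).
0–4 s: -3 × 4 = -12 m
4–9 s: 7 × 5 = 35 m
9–14 s: -11 × 5 = -55 m
14–18 s: 11 × 4 = 44 m
18–20 s: -9 × 2 = -18 m
Net displacement = -6 m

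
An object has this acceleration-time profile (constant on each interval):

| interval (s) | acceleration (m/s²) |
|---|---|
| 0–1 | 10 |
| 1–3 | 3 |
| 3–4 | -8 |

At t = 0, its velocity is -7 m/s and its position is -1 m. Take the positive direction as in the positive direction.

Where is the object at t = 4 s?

On each constant-a segment, Δv = aΔt and Δx = v₀Δt + ½aΔt²; chain segment to segment.
0–1 s: v starts -7 m/s; Δx = -7·1 + ½·10·1² = -2 m; v ends 3 m/s.
1–3 s: v starts 3 m/s; Δx = 3·2 + ½·3·2² = 12 m; v ends 9 m/s.
3–4 s: v starts 9 m/s; Δx = 9·1 + ½·-8·1² = 5 m; v ends 1 m/s.
x(4) = -1 + Σ Δx = 14 m.

14 m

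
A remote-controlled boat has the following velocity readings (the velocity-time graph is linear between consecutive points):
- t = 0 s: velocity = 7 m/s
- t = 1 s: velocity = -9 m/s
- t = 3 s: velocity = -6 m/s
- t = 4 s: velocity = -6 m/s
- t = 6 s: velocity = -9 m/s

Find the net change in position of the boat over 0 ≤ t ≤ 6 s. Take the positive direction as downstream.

-37 m

Net displacement equals the area under the velocity-time graph (areas below the axis count negative).
0–1 s: ½(7 + -9)(1) = -1 m
1–3 s: ½(-9 + -6)(2) = -15 m
3–4 s: -6 × 1 = -6 m
4–6 s: ½(-6 + -9)(2) = -15 m
Net displacement = -37 m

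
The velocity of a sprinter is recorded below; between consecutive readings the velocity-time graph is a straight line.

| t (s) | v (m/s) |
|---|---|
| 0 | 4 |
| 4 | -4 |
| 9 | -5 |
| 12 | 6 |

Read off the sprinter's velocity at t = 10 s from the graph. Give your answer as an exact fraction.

On 9–12 s the graph is linear from -5 to 6 m/s: v(10) = -5 + (6 − -5)·(10 − 9)/(12 − 9) = -4/3 m/s.

-4/3 m/s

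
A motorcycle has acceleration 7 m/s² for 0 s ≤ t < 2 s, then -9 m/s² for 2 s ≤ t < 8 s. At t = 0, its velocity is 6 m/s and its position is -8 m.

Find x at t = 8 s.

-24 m

On each constant-a segment, Δv = aΔt and Δx = v₀Δt + ½aΔt²; chain segment to segment.
0–2 s: v starts 6 m/s; Δx = 6·2 + ½·7·2² = 26 m; v ends 20 m/s.
2–8 s: v starts 20 m/s; Δx = 20·6 + ½·-9·6² = -42 m; v ends -34 m/s.
x(8) = -8 + Σ Δx = -24 m.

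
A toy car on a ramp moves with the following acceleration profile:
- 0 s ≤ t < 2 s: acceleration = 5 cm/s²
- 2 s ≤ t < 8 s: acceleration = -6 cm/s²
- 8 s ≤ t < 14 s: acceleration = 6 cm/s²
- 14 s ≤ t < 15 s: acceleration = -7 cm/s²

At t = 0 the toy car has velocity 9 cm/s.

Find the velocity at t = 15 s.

12 cm/s

Δv equals the area under the a-t graph; then v = v₀ + Δv.
0–2 s: 5 × 2 = 10 cm/s
2–8 s: -6 × 6 = -36 cm/s
8–14 s: 6 × 6 = 36 cm/s
14–15 s: -7 × 1 = -7 cm/s
Δv = 3 cm/s, so v(15) = 9 + (3) = 12 cm/s.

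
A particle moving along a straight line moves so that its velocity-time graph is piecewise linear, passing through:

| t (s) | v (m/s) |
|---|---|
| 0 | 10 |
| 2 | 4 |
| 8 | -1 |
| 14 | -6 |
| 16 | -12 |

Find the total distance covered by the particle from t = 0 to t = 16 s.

Distance (not displacement) is the total path length: add the absolute areas under v-t.
0–2 s: |½(10 + 4)(2)| = 14 m
2–8 s: v = 0 at t = 6.8 s; triangle areas 9.6 + 0.6 = 10.2 m
8–14 s: |½(-1 + -6)(6)| = 21 m
14–16 s: |½(-6 + -12)(2)| = 18 m
Total distance = 63.2 m

63.2 m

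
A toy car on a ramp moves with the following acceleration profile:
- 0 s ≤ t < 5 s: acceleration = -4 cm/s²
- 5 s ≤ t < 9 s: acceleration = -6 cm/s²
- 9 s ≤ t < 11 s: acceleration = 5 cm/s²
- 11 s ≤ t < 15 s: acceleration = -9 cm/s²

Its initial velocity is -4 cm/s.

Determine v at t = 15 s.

Δv equals the area under the a-t graph; then v = v₀ + Δv.
0–5 s: -4 × 5 = -20 cm/s
5–9 s: -6 × 4 = -24 cm/s
9–11 s: 5 × 2 = 10 cm/s
11–15 s: -9 × 4 = -36 cm/s
Δv = -70 cm/s, so v(15) = -4 + (-70) = -74 cm/s.

-74 cm/s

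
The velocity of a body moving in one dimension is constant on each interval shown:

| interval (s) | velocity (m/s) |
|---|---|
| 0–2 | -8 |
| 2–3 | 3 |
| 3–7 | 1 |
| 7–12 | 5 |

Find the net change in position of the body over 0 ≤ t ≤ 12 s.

16 m

Net displacement equals the area under the velocity-time graph (areas below the axis count negative).
0–2 s: -8 × 2 = -16 m
2–3 s: 3 × 1 = 3 m
3–7 s: 1 × 4 = 4 m
7–12 s: 5 × 5 = 25 m
Net displacement = 16 m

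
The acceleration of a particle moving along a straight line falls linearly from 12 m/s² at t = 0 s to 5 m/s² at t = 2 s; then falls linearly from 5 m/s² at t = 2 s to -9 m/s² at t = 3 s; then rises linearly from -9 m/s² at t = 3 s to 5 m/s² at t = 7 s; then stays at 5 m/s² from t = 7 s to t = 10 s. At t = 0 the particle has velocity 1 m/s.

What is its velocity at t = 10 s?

Δv equals the area under the a-t graph; then v = v₀ + Δv.
0–2 s: ½(12 + 5)(2) = 17 m/s
2–3 s: ½(5 + -9)(1) = -2 m/s
3–7 s: ½(-9 + 5)(4) = -8 m/s
7–10 s: 5 × 3 = 15 m/s
Δv = 22 m/s, so v(10) = 1 + (22) = 23 m/s.

23 m/s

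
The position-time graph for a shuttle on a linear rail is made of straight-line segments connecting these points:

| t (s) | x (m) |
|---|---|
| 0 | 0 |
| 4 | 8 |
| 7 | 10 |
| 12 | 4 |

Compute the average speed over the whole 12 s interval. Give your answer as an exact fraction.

Average speed = (total path length)/(elapsed time); on a piecewise-linear x-t graph the path length is Σ|Δx|.
0–4 s: |Δx| = |8 − 0| = 8 m
4–7 s: |Δx| = |10 − 8| = 2 m
7–12 s: |Δx| = |4 − 10| = 6 m
Total path = 16 m; average speed = 16/12 = 4/3 m/s.

4/3 m/s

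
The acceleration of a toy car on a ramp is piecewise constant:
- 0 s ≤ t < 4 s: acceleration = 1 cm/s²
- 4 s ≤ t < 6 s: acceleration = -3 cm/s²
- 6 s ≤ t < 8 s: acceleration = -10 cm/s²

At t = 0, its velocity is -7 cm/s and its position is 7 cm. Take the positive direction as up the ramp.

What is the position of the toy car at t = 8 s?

On each constant-a segment, Δv = aΔt and Δx = v₀Δt + ½aΔt²; chain segment to segment.
0–4 s: v starts -7 cm/s; Δx = -7·4 + ½·1·4² = -20 cm; v ends -3 cm/s.
4–6 s: v starts -3 cm/s; Δx = -3·2 + ½·-3·2² = -12 cm; v ends -9 cm/s.
6–8 s: v starts -9 cm/s; Δx = -9·2 + ½·-10·2² = -38 cm; v ends -29 cm/s.
x(8) = 7 + Σ Δx = -63 cm.

-63 cm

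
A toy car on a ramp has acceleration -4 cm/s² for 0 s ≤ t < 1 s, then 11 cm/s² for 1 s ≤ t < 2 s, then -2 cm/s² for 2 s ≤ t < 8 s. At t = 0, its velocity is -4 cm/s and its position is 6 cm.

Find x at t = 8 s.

On each constant-a segment, Δv = aΔt and Δx = v₀Δt + ½aΔt²; chain segment to segment.
0–1 s: v starts -4 cm/s; Δx = -4·1 + ½·-4·1² = -6 cm; v ends -8 cm/s.
1–2 s: v starts -8 cm/s; Δx = -8·1 + ½·11·1² = -2.5 cm; v ends 3 cm/s.
2–8 s: v starts 3 cm/s; Δx = 3·6 + ½·-2·6² = -18 cm; v ends -9 cm/s.
x(8) = 6 + Σ Δx = -20.5 cm.

-20.5 cm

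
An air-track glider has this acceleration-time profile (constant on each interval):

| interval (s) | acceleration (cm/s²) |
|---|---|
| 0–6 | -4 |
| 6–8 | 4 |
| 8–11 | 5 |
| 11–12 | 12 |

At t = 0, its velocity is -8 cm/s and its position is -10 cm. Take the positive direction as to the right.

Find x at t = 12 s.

-238.5 cm

On each constant-a segment, Δv = aΔt and Δx = v₀Δt + ½aΔt²; chain segment to segment.
0–6 s: v starts -8 cm/s; Δx = -8·6 + ½·-4·6² = -120 cm; v ends -32 cm/s.
6–8 s: v starts -32 cm/s; Δx = -32·2 + ½·4·2² = -56 cm; v ends -24 cm/s.
8–11 s: v starts -24 cm/s; Δx = -24·3 + ½·5·3² = -49.5 cm; v ends -9 cm/s.
11–12 s: v starts -9 cm/s; Δx = -9·1 + ½·12·1² = -3 cm; v ends 3 cm/s.
x(12) = -10 + Σ Δx = -238.5 cm.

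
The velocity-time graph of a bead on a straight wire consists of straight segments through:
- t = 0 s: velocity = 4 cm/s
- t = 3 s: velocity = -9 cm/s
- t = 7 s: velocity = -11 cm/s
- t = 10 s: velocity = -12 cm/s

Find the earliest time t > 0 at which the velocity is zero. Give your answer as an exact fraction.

t = 12/13 s

v changes sign on 0–3 s (from 4 to -9); the graph is linear there, so v = 0 at t = 0 + (-4)·(3 − 0)/(-9 − 4) = 12/13 s.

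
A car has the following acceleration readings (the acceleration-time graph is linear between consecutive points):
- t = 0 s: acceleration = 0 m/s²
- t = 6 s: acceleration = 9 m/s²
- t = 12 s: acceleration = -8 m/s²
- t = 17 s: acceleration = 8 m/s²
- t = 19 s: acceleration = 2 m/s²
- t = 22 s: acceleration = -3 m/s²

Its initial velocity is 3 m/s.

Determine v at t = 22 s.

Δv equals the area under the a-t graph; then v = v₀ + Δv.
0–6 s: ½(0 + 9)(6) = 27 m/s
6–12 s: ½(9 + -8)(6) = 3 m/s
12–17 s: ½(-8 + 8)(5) = 0 m/s
17–19 s: ½(8 + 2)(2) = 10 m/s
19–22 s: ½(2 + -3)(3) = -1.5 m/s
Δv = 38.5 m/s, so v(22) = 3 + (38.5) = 41.5 m/s.

41.5 m/s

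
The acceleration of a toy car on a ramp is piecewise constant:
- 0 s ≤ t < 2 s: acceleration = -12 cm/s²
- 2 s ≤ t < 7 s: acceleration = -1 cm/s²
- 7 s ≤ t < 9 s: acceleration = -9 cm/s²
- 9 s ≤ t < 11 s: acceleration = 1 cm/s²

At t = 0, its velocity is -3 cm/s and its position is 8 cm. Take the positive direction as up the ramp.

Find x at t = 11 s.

On each constant-a segment, Δv = aΔt and Δx = v₀Δt + ½aΔt²; chain segment to segment.
0–2 s: v starts -3 cm/s; Δx = -3·2 + ½·-12·2² = -30 cm; v ends -27 cm/s.
2–7 s: v starts -27 cm/s; Δx = -27·5 + ½·-1·5² = -147.5 cm; v ends -32 cm/s.
7–9 s: v starts -32 cm/s; Δx = -32·2 + ½·-9·2² = -82 cm; v ends -50 cm/s.
9–11 s: v starts -50 cm/s; Δx = -50·2 + ½·1·2² = -98 cm; v ends -48 cm/s.
x(11) = 8 + Σ Δx = -349.5 cm.

-349.5 cm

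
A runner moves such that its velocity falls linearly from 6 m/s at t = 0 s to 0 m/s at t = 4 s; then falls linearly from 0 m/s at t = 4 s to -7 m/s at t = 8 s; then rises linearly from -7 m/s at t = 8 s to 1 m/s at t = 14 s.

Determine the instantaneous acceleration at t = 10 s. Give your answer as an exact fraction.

Acceleration is the slope of the v-t graph on 8–14 s: (1 − -7)/(14 − 8) = 4/3 m/s².

4/3 m/s²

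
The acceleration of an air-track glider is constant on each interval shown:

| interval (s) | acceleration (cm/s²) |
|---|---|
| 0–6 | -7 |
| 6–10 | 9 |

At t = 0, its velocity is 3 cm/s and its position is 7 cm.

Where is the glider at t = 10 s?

-185 cm

On each constant-a segment, Δv = aΔt and Δx = v₀Δt + ½aΔt²; chain segment to segment.
0–6 s: v starts 3 cm/s; Δx = 3·6 + ½·-7·6² = -108 cm; v ends -39 cm/s.
6–10 s: v starts -39 cm/s; Δx = -39·4 + ½·9·4² = -84 cm; v ends -3 cm/s.
x(10) = 7 + Σ Δx = -185 cm.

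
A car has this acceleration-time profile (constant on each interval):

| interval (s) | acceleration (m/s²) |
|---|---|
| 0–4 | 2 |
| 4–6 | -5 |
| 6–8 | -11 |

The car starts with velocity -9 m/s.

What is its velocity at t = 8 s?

Δv equals the area under the a-t graph; then v = v₀ + Δv.
0–4 s: 2 × 4 = 8 m/s
4–6 s: -5 × 2 = -10 m/s
6–8 s: -11 × 2 = -22 m/s
Δv = -24 m/s, so v(8) = -9 + (-24) = -33 m/s.

-33 m/s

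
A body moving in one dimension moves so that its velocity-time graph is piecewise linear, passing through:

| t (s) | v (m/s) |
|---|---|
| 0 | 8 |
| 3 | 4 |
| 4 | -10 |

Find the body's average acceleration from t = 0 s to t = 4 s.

-4.5 m/s²

Average acceleration = Δv/Δt = (-10 − 8)/(4 − 0) = -4.5 m/s².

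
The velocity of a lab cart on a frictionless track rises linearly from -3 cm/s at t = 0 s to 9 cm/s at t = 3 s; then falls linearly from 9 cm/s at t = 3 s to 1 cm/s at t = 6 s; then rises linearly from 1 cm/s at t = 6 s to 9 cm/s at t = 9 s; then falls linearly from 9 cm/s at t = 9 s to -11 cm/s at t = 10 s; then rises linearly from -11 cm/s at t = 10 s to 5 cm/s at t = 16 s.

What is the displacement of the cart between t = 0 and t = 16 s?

20 cm

Net displacement equals the area under the velocity-time graph (areas below the axis count negative).
0–3 s: ½(-3 + 9)(3) = 9 cm
3–6 s: ½(9 + 1)(3) = 15 cm
6–9 s: ½(1 + 9)(3) = 15 cm
9–10 s: ½(9 + -11)(1) = -1 cm
10–16 s: ½(-11 + 5)(6) = -18 cm
Net displacement = 20 cm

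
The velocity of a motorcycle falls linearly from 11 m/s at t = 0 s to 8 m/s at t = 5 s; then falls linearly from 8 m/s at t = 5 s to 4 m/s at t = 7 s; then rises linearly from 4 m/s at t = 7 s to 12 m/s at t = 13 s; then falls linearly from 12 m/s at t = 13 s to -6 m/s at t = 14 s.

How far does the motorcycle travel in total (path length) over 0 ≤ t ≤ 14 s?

Total distance travelled is ∫|v| dt — sum the magnitudes of each area piece.
0–5 s: |½(11 + 8)(5)| = 47.5 m
5–7 s: |½(8 + 4)(2)| = 12 m
7–13 s: |½(4 + 12)(6)| = 48 m
13–14 s: v = 0 at t = 41/3 s; triangle areas 4 + 1 = 5 m
Total distance = 112.5 m

112.5 m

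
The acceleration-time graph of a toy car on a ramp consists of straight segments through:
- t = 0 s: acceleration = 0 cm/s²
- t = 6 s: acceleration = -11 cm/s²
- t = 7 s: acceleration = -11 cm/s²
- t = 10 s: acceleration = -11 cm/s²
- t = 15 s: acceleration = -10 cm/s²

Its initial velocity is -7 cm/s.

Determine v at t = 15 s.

-136.5 cm/s

Δv equals the area under the a-t graph; then v = v₀ + Δv.
0–6 s: ½(0 + -11)(6) = -33 cm/s
6–7 s: -11 × 1 = -11 cm/s
7–10 s: -11 × 3 = -33 cm/s
10–15 s: ½(-11 + -10)(5) = -52.5 cm/s
Δv = -129.5 cm/s, so v(15) = -7 + (-129.5) = -136.5 cm/s.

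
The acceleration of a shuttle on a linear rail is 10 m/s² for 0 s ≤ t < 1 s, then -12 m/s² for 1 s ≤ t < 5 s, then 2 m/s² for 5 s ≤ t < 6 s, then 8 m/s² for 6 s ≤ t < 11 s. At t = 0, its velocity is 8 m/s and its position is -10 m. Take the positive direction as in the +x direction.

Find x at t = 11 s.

On each constant-a segment, Δv = aΔt and Δx = v₀Δt + ½aΔt²; chain segment to segment.
0–1 s: v starts 8 m/s; Δx = 8·1 + ½·10·1² = 13 m; v ends 18 m/s.
1–5 s: v starts 18 m/s; Δx = 18·4 + ½·-12·4² = -24 m; v ends -30 m/s.
5–6 s: v starts -30 m/s; Δx = -30·1 + ½·2·1² = -29 m; v ends -28 m/s.
6–11 s: v starts -28 m/s; Δx = -28·5 + ½·8·5² = -40 m; v ends 12 m/s.
x(11) = -10 + Σ Δx = -90 m.

-90 m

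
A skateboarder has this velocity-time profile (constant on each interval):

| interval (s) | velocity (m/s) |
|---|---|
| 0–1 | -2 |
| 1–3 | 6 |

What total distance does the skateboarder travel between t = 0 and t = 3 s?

14 m

Distance (not displacement) is the total path length: add the absolute areas under v-t.
0–1 s: |-2| × 1 = 2 m
1–3 s: |6| × 2 = 12 m
Total distance = 14 m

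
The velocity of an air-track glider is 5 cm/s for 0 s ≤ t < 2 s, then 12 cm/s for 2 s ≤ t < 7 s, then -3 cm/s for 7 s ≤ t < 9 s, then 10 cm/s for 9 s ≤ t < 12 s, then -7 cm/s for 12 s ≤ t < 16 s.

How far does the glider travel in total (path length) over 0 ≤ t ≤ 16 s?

Distance (not displacement) is the total path length: add the absolute areas under v-t.
0–2 s: |5| × 2 = 10 cm
2–7 s: |12| × 5 = 60 cm
7–9 s: |-3| × 2 = 6 cm
9–12 s: |10| × 3 = 30 cm
12–16 s: |-7| × 4 = 28 cm
Total distance = 134 cm

134 cm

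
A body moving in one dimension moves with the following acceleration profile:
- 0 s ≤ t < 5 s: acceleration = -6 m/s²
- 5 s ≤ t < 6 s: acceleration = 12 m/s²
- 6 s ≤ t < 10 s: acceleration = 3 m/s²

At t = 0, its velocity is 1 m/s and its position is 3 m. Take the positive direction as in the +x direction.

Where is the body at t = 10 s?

On each constant-a segment, Δv = aΔt and Δx = v₀Δt + ½aΔt²; chain segment to segment.
0–5 s: v starts 1 m/s; Δx = 1·5 + ½·-6·5² = -70 m; v ends -29 m/s.
5–6 s: v starts -29 m/s; Δx = -29·1 + ½·12·1² = -23 m; v ends -17 m/s.
6–10 s: v starts -17 m/s; Δx = -17·4 + ½·3·4² = -44 m; v ends -5 m/s.
x(10) = 3 + Σ Δx = -134 m.

-134 m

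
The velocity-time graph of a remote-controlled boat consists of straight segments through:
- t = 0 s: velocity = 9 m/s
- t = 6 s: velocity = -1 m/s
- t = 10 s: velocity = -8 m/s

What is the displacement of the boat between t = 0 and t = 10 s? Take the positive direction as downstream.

Displacement is the signed area under the v-t curve.
0–6 s: ½(9 + -1)(6) = 24 m
6–10 s: ½(-1 + -8)(4) = -18 m
Net displacement = 6 m

6 m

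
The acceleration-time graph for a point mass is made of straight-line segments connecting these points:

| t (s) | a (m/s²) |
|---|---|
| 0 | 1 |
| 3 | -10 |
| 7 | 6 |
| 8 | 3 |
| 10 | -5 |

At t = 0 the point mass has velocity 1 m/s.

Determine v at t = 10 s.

-18 m/s

Δv equals the area under the a-t graph; then v = v₀ + Δv.
0–3 s: ½(1 + -10)(3) = -13.5 m/s
3–7 s: ½(-10 + 6)(4) = -8 m/s
7–8 s: ½(6 + 3)(1) = 4.5 m/s
8–10 s: ½(3 + -5)(2) = -2 m/s
Δv = -19 m/s, so v(10) = 1 + (-19) = -18 m/s.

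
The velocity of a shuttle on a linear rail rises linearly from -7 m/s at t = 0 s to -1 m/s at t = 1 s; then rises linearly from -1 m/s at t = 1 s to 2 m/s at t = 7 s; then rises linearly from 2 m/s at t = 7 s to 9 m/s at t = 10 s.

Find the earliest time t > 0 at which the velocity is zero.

t = 3 s

v changes sign on 1–7 s (from -1 to 2); the graph is linear there, so v = 0 at t = 1 + (1)·(7 − 1)/(2 − -1) = 3 s.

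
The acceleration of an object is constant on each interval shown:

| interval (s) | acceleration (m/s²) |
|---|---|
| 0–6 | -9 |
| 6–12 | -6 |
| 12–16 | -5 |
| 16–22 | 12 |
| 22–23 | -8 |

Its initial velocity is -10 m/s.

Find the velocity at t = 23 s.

Δv equals the area under the a-t graph; then v = v₀ + Δv.
0–6 s: -9 × 6 = -54 m/s
6–12 s: -6 × 6 = -36 m/s
12–16 s: -5 × 4 = -20 m/s
16–22 s: 12 × 6 = 72 m/s
22–23 s: -8 × 1 = -8 m/s
Δv = -46 m/s, so v(23) = -10 + (-46) = -56 m/s.

-56 m/s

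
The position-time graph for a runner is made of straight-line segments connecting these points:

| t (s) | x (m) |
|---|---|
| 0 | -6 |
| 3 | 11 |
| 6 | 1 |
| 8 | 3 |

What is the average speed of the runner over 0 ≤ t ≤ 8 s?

3.625 m/s

Average speed = (total path length)/(elapsed time); on a piecewise-linear x-t graph the path length is Σ|Δx|.
0–3 s: |Δx| = |11 − -6| = 17 m
3–6 s: |Δx| = |1 − 11| = 10 m
6–8 s: |Δx| = |3 − 1| = 2 m
Total path = 29 m; average speed = 29/8 = 3.625 m/s.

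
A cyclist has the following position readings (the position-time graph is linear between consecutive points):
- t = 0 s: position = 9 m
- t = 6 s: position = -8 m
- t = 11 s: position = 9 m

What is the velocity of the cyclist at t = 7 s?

3.4 m/s

Velocity is the slope of the x-t graph on 6–11 s: (9 − -8)/(11 − 6) = 3.4 m/s.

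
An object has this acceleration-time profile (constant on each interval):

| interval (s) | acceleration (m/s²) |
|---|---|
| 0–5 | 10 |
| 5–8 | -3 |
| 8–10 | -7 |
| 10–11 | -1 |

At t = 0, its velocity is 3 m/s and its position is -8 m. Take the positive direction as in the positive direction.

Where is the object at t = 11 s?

381 m

On each constant-a segment, Δv = aΔt and Δx = v₀Δt + ½aΔt²; chain segment to segment.
0–5 s: v starts 3 m/s; Δx = 3·5 + ½·10·5² = 140 m; v ends 53 m/s.
5–8 s: v starts 53 m/s; Δx = 53·3 + ½·-3·3² = 145.5 m; v ends 44 m/s.
8–10 s: v starts 44 m/s; Δx = 44·2 + ½·-7·2² = 74 m; v ends 30 m/s.
10–11 s: v starts 30 m/s; Δx = 30·1 + ½·-1·1² = 29.5 m; v ends 29 m/s.
x(11) = -8 + Σ Δx = 381 m.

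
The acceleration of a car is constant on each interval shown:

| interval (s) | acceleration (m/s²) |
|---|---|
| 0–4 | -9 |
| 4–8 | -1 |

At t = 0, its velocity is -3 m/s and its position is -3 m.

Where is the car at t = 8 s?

On each constant-a segment, Δv = aΔt and Δx = v₀Δt + ½aΔt²; chain segment to segment.
0–4 s: v starts -3 m/s; Δx = -3·4 + ½·-9·4² = -84 m; v ends -39 m/s.
4–8 s: v starts -39 m/s; Δx = -39·4 + ½·-1·4² = -164 m; v ends -43 m/s.
x(8) = -3 + Σ Δx = -251 m.

-251 m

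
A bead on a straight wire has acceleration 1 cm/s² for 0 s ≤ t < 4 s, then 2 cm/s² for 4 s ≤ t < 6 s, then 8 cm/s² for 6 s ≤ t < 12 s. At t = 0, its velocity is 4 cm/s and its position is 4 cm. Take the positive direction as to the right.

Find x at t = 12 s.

264 cm

On each constant-a segment, Δv = aΔt and Δx = v₀Δt + ½aΔt²; chain segment to segment.
0–4 s: v starts 4 cm/s; Δx = 4·4 + ½·1·4² = 24 cm; v ends 8 cm/s.
4–6 s: v starts 8 cm/s; Δx = 8·2 + ½·2·2² = 20 cm; v ends 12 cm/s.
6–12 s: v starts 12 cm/s; Δx = 12·6 + ½·8·6² = 216 cm; v ends 60 cm/s.
x(12) = 4 + Σ Δx = 264 cm.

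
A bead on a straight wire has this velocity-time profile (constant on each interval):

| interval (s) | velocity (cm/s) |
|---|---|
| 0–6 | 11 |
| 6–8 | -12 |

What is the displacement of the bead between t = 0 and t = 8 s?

42 cm

Displacement is the signed area under the v-t curve.
0–6 s: 11 × 6 = 66 cm
6–8 s: -12 × 2 = -24 cm
Net displacement = 42 cm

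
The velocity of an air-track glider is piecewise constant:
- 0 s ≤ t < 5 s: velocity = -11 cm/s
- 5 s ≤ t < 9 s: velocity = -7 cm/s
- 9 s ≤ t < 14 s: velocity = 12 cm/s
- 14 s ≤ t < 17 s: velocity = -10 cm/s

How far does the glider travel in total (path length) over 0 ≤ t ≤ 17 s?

173 cm

Distance (not displacement) is the total path length: add the absolute areas under v-t.
0–5 s: |-11| × 5 = 55 cm
5–9 s: |-7| × 4 = 28 cm
9–14 s: |12| × 5 = 60 cm
14–17 s: |-10| × 3 = 30 cm
Total distance = 173 cm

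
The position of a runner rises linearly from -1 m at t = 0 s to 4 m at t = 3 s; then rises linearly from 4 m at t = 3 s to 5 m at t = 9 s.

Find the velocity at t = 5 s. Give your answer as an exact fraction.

Velocity is the slope of the x-t graph on 3–9 s: (5 − 4)/(9 − 3) = 1/6 m/s.

1/6 m/s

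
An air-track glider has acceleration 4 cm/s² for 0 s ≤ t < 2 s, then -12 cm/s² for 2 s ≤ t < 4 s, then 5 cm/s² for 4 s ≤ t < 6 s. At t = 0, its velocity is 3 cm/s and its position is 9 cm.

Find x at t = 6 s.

5 cm

On each constant-a segment, Δv = aΔt and Δx = v₀Δt + ½aΔt²; chain segment to segment.
0–2 s: v starts 3 cm/s; Δx = 3·2 + ½·4·2² = 14 cm; v ends 11 cm/s.
2–4 s: v starts 11 cm/s; Δx = 11·2 + ½·-12·2² = -2 cm; v ends -13 cm/s.
4–6 s: v starts -13 cm/s; Δx = -13·2 + ½·5·2² = -16 cm; v ends -3 cm/s.
x(6) = 9 + Σ Δx = 5 cm.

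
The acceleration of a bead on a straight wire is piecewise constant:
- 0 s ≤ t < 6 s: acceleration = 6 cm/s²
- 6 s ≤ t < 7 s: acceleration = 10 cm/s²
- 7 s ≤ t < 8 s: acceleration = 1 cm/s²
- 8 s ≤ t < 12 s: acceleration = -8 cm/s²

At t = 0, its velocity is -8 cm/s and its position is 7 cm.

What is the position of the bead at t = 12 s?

230.5 cm

On each constant-a segment, Δv = aΔt and Δx = v₀Δt + ½aΔt²; chain segment to segment.
0–6 s: v starts -8 cm/s; Δx = -8·6 + ½·6·6² = 60 cm; v ends 28 cm/s.
6–7 s: v starts 28 cm/s; Δx = 28·1 + ½·10·1² = 33 cm; v ends 38 cm/s.
7–8 s: v starts 38 cm/s; Δx = 38·1 + ½·1·1² = 38.5 cm; v ends 39 cm/s.
8–12 s: v starts 39 cm/s; Δx = 39·4 + ½·-8·4² = 92 cm; v ends 7 cm/s.
x(12) = 7 + Σ Δx = 230.5 cm.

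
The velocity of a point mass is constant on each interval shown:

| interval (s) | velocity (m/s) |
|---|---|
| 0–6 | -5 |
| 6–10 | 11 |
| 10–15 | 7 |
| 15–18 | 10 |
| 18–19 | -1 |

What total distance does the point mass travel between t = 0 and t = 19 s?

Total distance travelled is ∫|v| dt — sum the magnitudes of each area piece.
0–6 s: |-5| × 6 = 30 m
6–10 s: |11| × 4 = 44 m
10–15 s: |7| × 5 = 35 m
15–18 s: |10| × 3 = 30 m
18–19 s: |-1| × 1 = 1 m
Total distance = 140 m

140 m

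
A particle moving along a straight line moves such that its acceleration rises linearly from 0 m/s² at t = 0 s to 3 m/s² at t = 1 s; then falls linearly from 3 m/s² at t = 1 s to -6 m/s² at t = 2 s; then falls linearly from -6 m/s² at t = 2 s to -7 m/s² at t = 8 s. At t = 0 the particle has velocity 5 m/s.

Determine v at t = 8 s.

-34 m/s

Δv equals the area under the a-t graph; then v = v₀ + Δv.
0–1 s: ½(0 + 3)(1) = 1.5 m/s
1–2 s: ½(3 + -6)(1) = -1.5 m/s
2–8 s: ½(-6 + -7)(6) = -39 m/s
Δv = -39 m/s, so v(8) = 5 + (-39) = -34 m/s.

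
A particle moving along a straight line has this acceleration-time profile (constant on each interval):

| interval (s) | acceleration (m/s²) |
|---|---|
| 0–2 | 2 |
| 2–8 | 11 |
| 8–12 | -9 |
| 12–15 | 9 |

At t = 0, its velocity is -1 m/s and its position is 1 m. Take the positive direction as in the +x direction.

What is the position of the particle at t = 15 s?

562.5 m

On each constant-a segment, Δv = aΔt and Δx = v₀Δt + ½aΔt²; chain segment to segment.
0–2 s: v starts -1 m/s; Δx = -1·2 + ½·2·2² = 2 m; v ends 3 m/s.
2–8 s: v starts 3 m/s; Δx = 3·6 + ½·11·6² = 216 m; v ends 69 m/s.
8–12 s: v starts 69 m/s; Δx = 69·4 + ½·-9·4² = 204 m; v ends 33 m/s.
12–15 s: v starts 33 m/s; Δx = 33·3 + ½·9·3² = 139.5 m; v ends 60 m/s.
x(15) = 1 + Σ Δx = 562.5 m.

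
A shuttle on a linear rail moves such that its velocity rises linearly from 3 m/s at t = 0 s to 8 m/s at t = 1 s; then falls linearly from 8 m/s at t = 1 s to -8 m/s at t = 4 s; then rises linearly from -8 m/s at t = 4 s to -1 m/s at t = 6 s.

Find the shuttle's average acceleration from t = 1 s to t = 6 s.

-1.8 m/s²

Average acceleration = Δv/Δt = (-1 − 8)/(6 − 1) = -1.8 m/s².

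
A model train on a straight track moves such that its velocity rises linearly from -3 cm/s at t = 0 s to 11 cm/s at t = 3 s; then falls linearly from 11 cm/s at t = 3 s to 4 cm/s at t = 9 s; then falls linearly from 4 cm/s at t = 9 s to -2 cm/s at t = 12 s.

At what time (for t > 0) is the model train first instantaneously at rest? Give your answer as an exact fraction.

t = 9/14 s

v changes sign on 0–3 s (from -3 to 11); the graph is linear there, so v = 0 at t = 0 + (3)·(3 − 0)/(11 − -3) = 9/14 s.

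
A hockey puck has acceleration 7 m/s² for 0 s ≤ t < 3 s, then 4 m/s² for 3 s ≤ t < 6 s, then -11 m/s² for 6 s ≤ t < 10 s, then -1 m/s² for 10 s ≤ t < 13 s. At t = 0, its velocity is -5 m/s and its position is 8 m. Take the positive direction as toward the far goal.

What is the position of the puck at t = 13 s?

On each constant-a segment, Δv = aΔt and Δx = v₀Δt + ½aΔt²; chain segment to segment.
0–3 s: v starts -5 m/s; Δx = -5·3 + ½·7·3² = 16.5 m; v ends 16 m/s.
3–6 s: v starts 16 m/s; Δx = 16·3 + ½·4·3² = 66 m; v ends 28 m/s.
6–10 s: v starts 28 m/s; Δx = 28·4 + ½·-11·4² = 24 m; v ends -16 m/s.
10–13 s: v starts -16 m/s; Δx = -16·3 + ½·-1·3² = -52.5 m; v ends -19 m/s.
x(13) = 8 + Σ Δx = 62 m.

62 m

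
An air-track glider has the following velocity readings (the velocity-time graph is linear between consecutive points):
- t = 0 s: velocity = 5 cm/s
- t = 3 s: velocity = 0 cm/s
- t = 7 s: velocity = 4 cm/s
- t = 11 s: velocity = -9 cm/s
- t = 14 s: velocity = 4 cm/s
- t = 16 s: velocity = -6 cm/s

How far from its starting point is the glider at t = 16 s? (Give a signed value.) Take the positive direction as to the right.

-4 cm

Net displacement equals the area under the velocity-time graph (areas below the axis count negative).
0–3 s: ½(5 + 0)(3) = 7.5 cm
3–7 s: ½(0 + 4)(4) = 8 cm
7–11 s: ½(4 + -9)(4) = -10 cm
11–14 s: ½(-9 + 4)(3) = -7.5 cm
14–16 s: ½(4 + -6)(2) = -2 cm
Net displacement = -4 cm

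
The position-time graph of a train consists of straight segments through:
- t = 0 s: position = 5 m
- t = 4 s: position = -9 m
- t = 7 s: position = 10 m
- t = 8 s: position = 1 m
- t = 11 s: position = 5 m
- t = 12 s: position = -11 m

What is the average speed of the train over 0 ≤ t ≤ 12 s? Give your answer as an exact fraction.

31/6 m/s

Average speed = (total path length)/(elapsed time); on a piecewise-linear x-t graph the path length is Σ|Δx|.
0–4 s: |Δx| = |-9 − 5| = 14 m
4–7 s: |Δx| = |10 − -9| = 19 m
7–8 s: |Δx| = |1 − 10| = 9 m
8–11 s: |Δx| = |5 − 1| = 4 m
11–12 s: |Δx| = |-11 − 5| = 16 m
Total path = 62 m; average speed = 62/12 = 31/6 m/s.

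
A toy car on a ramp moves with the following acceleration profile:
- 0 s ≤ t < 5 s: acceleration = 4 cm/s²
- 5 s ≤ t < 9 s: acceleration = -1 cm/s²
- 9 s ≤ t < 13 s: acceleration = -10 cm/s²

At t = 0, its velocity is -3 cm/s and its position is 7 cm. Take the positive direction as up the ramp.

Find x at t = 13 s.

74 cm

On each constant-a segment, Δv = aΔt and Δx = v₀Δt + ½aΔt²; chain segment to segment.
0–5 s: v starts -3 cm/s; Δx = -3·5 + ½·4·5² = 35 cm; v ends 17 cm/s.
5–9 s: v starts 17 cm/s; Δx = 17·4 + ½·-1·4² = 60 cm; v ends 13 cm/s.
9–13 s: v starts 13 cm/s; Δx = 13·4 + ½·-10·4² = -28 cm; v ends -27 cm/s.
x(13) = 7 + Σ Δx = 74 cm.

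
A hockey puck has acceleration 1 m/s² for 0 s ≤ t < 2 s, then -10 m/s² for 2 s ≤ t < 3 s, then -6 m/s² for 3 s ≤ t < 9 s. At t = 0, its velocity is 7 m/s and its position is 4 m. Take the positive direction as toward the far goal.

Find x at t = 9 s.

-90 m

On each constant-a segment, Δv = aΔt and Δx = v₀Δt + ½aΔt²; chain segment to segment.
0–2 s: v starts 7 m/s; Δx = 7·2 + ½·1·2² = 16 m; v ends 9 m/s.
2–3 s: v starts 9 m/s; Δx = 9·1 + ½·-10·1² = 4 m; v ends -1 m/s.
3–9 s: v starts -1 m/s; Δx = -1·6 + ½·-6·6² = -114 m; v ends -37 m/s.
x(9) = 4 + Σ Δx = -90 m.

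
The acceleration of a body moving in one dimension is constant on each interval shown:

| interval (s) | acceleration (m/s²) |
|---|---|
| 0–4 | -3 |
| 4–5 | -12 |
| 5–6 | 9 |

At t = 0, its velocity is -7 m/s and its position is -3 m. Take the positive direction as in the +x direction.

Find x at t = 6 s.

On each constant-a segment, Δv = aΔt and Δx = v₀Δt + ½aΔt²; chain segment to segment.
0–4 s: v starts -7 m/s; Δx = -7·4 + ½·-3·4² = -52 m; v ends -19 m/s.
4–5 s: v starts -19 m/s; Δx = -19·1 + ½·-12·1² = -25 m; v ends -31 m/s.
5–6 s: v starts -31 m/s; Δx = -31·1 + ½·9·1² = -26.5 m; v ends -22 m/s.
x(6) = -3 + Σ Δx = -106.5 m.

-106.5 m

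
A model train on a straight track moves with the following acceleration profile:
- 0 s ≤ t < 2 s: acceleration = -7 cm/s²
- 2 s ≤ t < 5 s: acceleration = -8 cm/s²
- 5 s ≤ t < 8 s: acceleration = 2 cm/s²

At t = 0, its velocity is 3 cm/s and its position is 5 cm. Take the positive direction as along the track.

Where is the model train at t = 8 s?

-168 cm

On each constant-a segment, Δv = aΔt and Δx = v₀Δt + ½aΔt²; chain segment to segment.
0–2 s: v starts 3 cm/s; Δx = 3·2 + ½·-7·2² = -8 cm; v ends -11 cm/s.
2–5 s: v starts -11 cm/s; Δx = -11·3 + ½·-8·3² = -69 cm; v ends -35 cm/s.
5–8 s: v starts -35 cm/s; Δx = -35·3 + ½·2·3² = -96 cm; v ends -29 cm/s.
x(8) = 5 + Σ Δx = -168 cm.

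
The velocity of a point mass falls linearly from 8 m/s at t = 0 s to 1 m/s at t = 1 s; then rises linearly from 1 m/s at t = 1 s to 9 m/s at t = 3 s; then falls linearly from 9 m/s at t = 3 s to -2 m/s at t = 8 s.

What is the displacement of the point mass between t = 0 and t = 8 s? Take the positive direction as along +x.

32 m

Displacement is the signed area under the v-t curve.
0–1 s: ½(8 + 1)(1) = 4.5 m
1–3 s: ½(1 + 9)(2) = 10 m
3–8 s: ½(9 + -2)(5) = 17.5 m
Net displacement = 32 m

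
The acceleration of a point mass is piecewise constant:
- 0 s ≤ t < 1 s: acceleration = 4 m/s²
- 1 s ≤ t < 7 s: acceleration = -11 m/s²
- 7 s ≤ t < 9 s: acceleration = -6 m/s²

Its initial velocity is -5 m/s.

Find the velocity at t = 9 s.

Δv equals the area under the a-t graph; then v = v₀ + Δv.
0–1 s: 4 × 1 = 4 m/s
1–7 s: -11 × 6 = -66 m/s
7–9 s: -6 × 2 = -12 m/s
Δv = -74 m/s, so v(9) = -5 + (-74) = -79 m/s.

-79 m/s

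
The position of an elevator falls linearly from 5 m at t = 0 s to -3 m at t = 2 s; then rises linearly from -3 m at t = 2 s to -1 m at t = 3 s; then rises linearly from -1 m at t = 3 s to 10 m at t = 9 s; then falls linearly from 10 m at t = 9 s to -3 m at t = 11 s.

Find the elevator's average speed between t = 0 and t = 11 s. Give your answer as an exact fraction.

34/11 m/s

Average speed = (total path length)/(elapsed time); on a piecewise-linear x-t graph the path length is Σ|Δx|.
0–2 s: |Δx| = |-3 − 5| = 8 m
2–3 s: |Δx| = |-1 − -3| = 2 m
3–9 s: |Δx| = |10 − -1| = 11 m
9–11 s: |Δx| = |-3 − 10| = 13 m
Total path = 34 m; average speed = 34/11 = 34/11 m/s.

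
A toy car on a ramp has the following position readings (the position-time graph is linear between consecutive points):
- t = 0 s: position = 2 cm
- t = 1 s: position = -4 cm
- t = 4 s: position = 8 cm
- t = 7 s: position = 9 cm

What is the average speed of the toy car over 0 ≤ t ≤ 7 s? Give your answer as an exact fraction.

Average speed = (total path length)/(elapsed time); on a piecewise-linear x-t graph the path length is Σ|Δx|.
0–1 s: |Δx| = |-4 − 2| = 6 cm
1–4 s: |Δx| = |8 − -4| = 12 cm
4–7 s: |Δx| = |9 − 8| = 1 cm
Total path = 19 cm; average speed = 19/7 = 19/7 cm/s.

19/7 cm/s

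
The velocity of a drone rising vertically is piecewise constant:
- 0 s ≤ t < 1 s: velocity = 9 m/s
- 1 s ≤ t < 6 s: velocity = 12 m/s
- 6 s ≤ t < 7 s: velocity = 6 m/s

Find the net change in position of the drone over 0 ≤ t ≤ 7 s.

Displacement is the signed area under the v-t curve.
0–1 s: 9 × 1 = 9 m
1–6 s: 12 × 5 = 60 m
6–7 s: 6 × 1 = 6 m
Net displacement = 75 m

75 m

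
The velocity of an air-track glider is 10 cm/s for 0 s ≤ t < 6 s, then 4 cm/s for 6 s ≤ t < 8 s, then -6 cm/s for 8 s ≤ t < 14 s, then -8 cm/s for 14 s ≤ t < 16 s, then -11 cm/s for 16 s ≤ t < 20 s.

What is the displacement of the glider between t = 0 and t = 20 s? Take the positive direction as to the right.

-28 cm

Displacement is the signed area under the v-t curve.
0–6 s: 10 × 6 = 60 cm
6–8 s: 4 × 2 = 8 cm
8–14 s: -6 × 6 = -36 cm
14–16 s: -8 × 2 = -16 cm
16–20 s: -11 × 4 = -44 cm
Net displacement = -28 cm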